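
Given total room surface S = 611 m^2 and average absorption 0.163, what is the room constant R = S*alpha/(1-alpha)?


R = 611 * 0.163 / (1 - 0.163) = 118.99 m^2


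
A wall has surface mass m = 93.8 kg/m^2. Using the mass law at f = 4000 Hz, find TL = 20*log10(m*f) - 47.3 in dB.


m * f = 93.8 * 4000 = 375200
20*log10(375200) = 111.485 dB
TL = 111.485 - 47.3 = 64.185 dB


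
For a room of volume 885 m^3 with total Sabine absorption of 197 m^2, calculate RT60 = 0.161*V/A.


RT60 = 0.161 * 885 / 197 = 0.72327 s


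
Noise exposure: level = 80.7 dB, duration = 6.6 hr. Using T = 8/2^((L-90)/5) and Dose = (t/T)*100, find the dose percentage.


T_allowed = 8 / 2^((80.7 - 90)/5) = 29.0406 hr
Dose = 6.6 / 29.0406 * 100 = 22.727 %


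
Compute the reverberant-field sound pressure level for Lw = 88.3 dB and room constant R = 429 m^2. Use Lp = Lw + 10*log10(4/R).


4/R = 4/429 = 0.00932401
Lp = 88.3 + 10*log10(0.00932401) = 67.996 dB


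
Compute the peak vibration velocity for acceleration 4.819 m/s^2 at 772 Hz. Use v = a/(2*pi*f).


omega = 2*pi*f = 2*pi*772 = 4850.62 rad/s
v = a / omega = 4.819 / 4850.62 = 0.00099348 m/s


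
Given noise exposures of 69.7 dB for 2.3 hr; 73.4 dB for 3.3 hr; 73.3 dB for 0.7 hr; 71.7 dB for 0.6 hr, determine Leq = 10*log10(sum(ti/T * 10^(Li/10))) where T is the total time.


T_total = 2.3 + 3.3 + 0.7 + 0.6 = 6.9 hr
(2.3/6.9) * 10^(69.7/10) = 3.11085e+06
(3.3/6.9) * 10^(73.4/10) = 1.04632e+07
(0.7/6.9) * 10^(73.3/10) = 2.16895e+06
(0.6/6.9) * 10^(71.7/10) = 1.28618e+06
Sum = 3.11085e+06 + 1.04632e+07 + 2.16895e+06 + 1.28618e+06 = 1.70292e+07
Leq = 10*log10(1.70292e+07) = 72.312 dB


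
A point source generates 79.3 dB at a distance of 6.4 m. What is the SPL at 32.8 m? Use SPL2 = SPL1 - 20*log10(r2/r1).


r2/r1 = 32.8/6.4 = 5.125
Correction = 20*log10(5.125) = 14.1939 dB
SPL2 = 79.3 - 14.1939 = 65.106 dB


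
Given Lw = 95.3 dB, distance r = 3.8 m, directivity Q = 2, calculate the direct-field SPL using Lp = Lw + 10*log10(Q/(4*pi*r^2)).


4*pi*r^2 = 4*pi*3.8^2 = 181.458 m^2
Q / (4*pi*r^2) = 2 / 181.458 = 0.0110218
Lp = 95.3 + 10*log10(0.0110218) = 75.723 dB


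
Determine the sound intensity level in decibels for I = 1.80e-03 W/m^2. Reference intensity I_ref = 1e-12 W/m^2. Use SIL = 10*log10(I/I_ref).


I / I_ref = 1.80e-03 / 1e-12 = 1.8e+09
SIL = 10 * log10(1.8e+09) = 92.553 dB


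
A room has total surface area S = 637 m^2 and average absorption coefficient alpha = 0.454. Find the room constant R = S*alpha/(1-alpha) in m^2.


R = 637 * 0.454 / (1 - 0.454) = 529.67 m^2


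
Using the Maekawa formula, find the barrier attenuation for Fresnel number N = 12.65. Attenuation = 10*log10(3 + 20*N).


3 + 20*N = 3 + 20*12.65 = 256
Att = 10*log10(256) = 24.082 dB


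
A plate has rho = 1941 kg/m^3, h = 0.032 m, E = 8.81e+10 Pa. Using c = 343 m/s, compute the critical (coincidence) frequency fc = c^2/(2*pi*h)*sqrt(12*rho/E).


12*rho/E = 12*1941/8.81e+10 = 2.64381e-07
sqrt(12*rho/E) = sqrt(2.64381e-07) = 0.00051418
c^2/(2*pi*h) = 343^2/(2*pi*0.032) = 585138
fc = 585138 * 0.00051418 = 300.87 Hz


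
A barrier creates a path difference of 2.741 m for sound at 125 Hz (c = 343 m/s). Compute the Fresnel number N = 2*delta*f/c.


N = 2*delta*f/c = 2*delta/lambda, where lambda = c/f
lambda = 343 / 125 = 2.744 m
N = 2 * 2.741 / 2.744 = 1.9978


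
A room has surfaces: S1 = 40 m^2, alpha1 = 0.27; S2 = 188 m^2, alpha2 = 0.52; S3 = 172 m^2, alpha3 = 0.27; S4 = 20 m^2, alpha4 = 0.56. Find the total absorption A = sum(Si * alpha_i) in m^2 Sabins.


40 * 0.27 = 10.8
188 * 0.52 = 97.76
172 * 0.27 = 46.44
20 * 0.56 = 11.2
A_total = 10.8 + 97.76 + 46.44 + 11.2 = 166.2 m^2


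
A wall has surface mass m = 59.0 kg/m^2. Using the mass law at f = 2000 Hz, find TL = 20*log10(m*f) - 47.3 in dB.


m * f = 59.0 * 2000 = 118000
20*log10(118000) = 101.438 dB
TL = 101.438 - 47.3 = 54.138 dB


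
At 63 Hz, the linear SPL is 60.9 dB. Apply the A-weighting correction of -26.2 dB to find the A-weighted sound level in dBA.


A-weighting table: 63 Hz -> -26.2 dB correction
SPL_A = SPL + correction = 60.9 + (-26.2) = 34.7 dBA


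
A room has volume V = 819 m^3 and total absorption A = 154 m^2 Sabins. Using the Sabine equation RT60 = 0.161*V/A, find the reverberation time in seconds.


RT60 = 0.161 * 819 / 154 = 0.85623 s


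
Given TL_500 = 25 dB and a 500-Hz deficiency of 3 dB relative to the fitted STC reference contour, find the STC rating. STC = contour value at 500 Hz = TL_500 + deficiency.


By ASTM E413, STC = value of the fitted reference contour at 500 Hz.
Contour value at 500 Hz = TL_500 + deficiency = 25 + 3 = 28
STC = 28


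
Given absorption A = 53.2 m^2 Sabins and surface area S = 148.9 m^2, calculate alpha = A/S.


Absorption coefficient = absorbed power / incident power
alpha = A / S = 53.2 / 148.9 = 0.35729


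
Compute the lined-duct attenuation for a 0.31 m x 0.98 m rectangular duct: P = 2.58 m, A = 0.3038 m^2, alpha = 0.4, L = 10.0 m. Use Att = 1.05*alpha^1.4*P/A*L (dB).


alpha^1.4 = 0.4^1.4 = 0.277258
Attenuation rate = 1.05 * alpha^1.4 * P / A
= 1.05 * 0.277258 * 2.58 / 0.3038 = 2.47232 dB/m
Total Att = 2.47232 * 10.0 = 24.723 dB


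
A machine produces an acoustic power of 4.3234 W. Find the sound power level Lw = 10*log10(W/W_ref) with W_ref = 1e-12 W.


W / W_ref = 4.3234 / 1e-12 = 4.3234e+12
Lw = 10 * log10(4.3234e+12) = 126.36 dB


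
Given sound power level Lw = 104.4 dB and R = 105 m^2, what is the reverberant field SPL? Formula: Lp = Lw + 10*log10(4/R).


4/R = 4/105 = 0.0380952
Lp = 104.4 + 10*log10(0.0380952) = 90.209 dB


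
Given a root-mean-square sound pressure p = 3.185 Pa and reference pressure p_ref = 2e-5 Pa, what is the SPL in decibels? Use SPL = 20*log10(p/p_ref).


p / p_ref = 3.185 / 2e-5 = 159250
SPL = 20 * log10(159250) = 104.04 dB


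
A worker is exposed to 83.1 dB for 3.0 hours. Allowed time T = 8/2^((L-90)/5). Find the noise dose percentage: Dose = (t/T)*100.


T_allowed = 8 / 2^((83.1 - 90)/5) = 20.8215 hr
Dose = 3.0 / 20.8215 * 100 = 14.408 %


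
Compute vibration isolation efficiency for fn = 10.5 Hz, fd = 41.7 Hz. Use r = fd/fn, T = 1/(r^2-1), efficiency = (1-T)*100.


r = 41.7 / 10.5 = 3.97143
r^2 - 1 = 3.97143^2 - 1 = 14.7723
T = 1/14.7723 = 0.0676943
Efficiency = (1 - 0.0676943)*100 = 93.231 %


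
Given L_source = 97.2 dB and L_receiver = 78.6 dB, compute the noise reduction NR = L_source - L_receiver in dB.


NR = L_source - L_receiver (difference between source and receiving room levels)
NR = 97.2 - 78.6 = 18.6 dB


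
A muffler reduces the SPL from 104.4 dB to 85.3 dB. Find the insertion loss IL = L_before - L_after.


Insertion loss = SPL without muffler - SPL with muffler
IL = 104.4 - 85.3 = 19.1 dB


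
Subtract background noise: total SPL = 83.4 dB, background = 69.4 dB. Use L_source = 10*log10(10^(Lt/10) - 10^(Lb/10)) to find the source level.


10^(83.4/10) = 2.18776e+08
10^(69.4/10) = 8.70964e+06
Difference = 2.18776e+08 - 8.70964e+06 = 2.10066e+08
L_source = 10*log10(2.10066e+08) = 83.224 dB


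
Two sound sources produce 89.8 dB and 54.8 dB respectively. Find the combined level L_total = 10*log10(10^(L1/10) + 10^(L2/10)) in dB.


10^(89.8/10) = 9.54993e+08
10^(54.8/10) = 301995
Sum = 9.54993e+08 + 301995 = 9.55295e+08
L_total = 10*log10(9.55295e+08) = 89.801 dB


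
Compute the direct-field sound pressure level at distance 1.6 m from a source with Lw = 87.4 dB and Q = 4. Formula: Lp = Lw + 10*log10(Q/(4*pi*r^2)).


4*pi*r^2 = 4*pi*1.6^2 = 32.1699 m^2
Q / (4*pi*r^2) = 4 / 32.1699 = 0.12434
Lp = 87.4 + 10*log10(0.12434) = 78.346 dB


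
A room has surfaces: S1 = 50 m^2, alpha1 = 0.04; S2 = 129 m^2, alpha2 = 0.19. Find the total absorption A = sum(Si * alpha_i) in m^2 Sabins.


50 * 0.04 = 2
129 * 0.19 = 24.51
A_total = 2 + 24.51 = 26.51 m^2


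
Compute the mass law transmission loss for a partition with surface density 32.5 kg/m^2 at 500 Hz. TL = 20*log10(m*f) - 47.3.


m * f = 32.5 * 500 = 16250
20*log10(16250) = 84.2171 dB
TL = 84.2171 - 47.3 = 36.917 dB


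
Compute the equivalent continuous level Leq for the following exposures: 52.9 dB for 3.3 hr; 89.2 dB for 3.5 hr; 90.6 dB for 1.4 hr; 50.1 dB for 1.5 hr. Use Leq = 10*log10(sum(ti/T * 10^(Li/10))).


T_total = 3.3 + 3.5 + 1.4 + 1.5 = 9.7 hr
(3.3/9.7) * 10^(52.9/10) = 66334.9
(3.5/9.7) * 10^(89.2/10) = 3.00121e+08
(1.4/9.7) * 10^(90.6/10) = 1.65713e+08
(1.5/9.7) * 10^(50.1/10) = 15824.1
Sum = 66334.9 + 3.00121e+08 + 1.65713e+08 + 15824.1 = 4.65916e+08
Leq = 10*log10(4.65916e+08) = 86.683 dB


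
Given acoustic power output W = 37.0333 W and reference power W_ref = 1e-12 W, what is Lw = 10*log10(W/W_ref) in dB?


W / W_ref = 37.0333 / 1e-12 = 3.70333e+13
Lw = 10 * log10(3.70333e+13) = 135.69 dB


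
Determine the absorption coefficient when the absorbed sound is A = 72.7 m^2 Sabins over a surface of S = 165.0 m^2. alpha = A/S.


Absorption coefficient = absorbed power / incident power
alpha = A / S = 72.7 / 165.0 = 0.44061


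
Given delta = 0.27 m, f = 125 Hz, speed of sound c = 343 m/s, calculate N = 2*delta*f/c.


N = 2*delta*f/c = 2*delta/lambda, where lambda = c/f
lambda = 343 / 125 = 2.744 m
N = 2 * 0.27 / 2.744 = 0.19679


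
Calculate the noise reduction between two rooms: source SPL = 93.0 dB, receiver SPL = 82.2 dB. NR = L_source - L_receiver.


NR = L_source - L_receiver (difference between source and receiving room levels)
NR = 93.0 - 82.2 = 10.8 dB


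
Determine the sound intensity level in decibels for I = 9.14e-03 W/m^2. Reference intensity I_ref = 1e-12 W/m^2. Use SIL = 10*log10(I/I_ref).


I / I_ref = 9.14e-03 / 1e-12 = 9.14e+09
SIL = 10 * log10(9.14e+09) = 99.609 dB


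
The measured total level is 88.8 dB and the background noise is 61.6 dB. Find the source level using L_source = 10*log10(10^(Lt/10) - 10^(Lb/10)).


10^(88.8/10) = 7.58578e+08
10^(61.6/10) = 1.44544e+06
Difference = 7.58578e+08 - 1.44544e+06 = 7.57133e+08
L_source = 10*log10(7.57133e+08) = 88.792 dB


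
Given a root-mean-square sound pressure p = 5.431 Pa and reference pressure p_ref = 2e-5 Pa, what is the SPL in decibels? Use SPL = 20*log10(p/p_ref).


p / p_ref = 5.431 / 2e-5 = 271550
SPL = 20 * log10(271550) = 108.68 dB


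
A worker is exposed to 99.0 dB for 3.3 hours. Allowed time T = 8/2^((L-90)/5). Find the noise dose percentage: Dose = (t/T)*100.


T_allowed = 8 / 2^((99.0 - 90)/5) = 2.2974 hr
Dose = 3.3 / 2.2974 * 100 = 143.64 %


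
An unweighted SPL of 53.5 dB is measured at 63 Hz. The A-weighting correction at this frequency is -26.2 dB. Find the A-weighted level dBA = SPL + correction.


A-weighting table: 63 Hz -> -26.2 dB correction
SPL_A = SPL + correction = 53.5 + (-26.2) = 27.3 dBA


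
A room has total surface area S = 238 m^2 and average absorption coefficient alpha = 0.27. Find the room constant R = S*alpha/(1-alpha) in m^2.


R = 238 * 0.27 / (1 - 0.27) = 88.027 m^2


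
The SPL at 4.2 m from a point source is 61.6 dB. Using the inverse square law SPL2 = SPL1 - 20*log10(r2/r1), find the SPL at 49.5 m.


r2/r1 = 49.5/4.2 = 11.7857
Correction = 20*log10(11.7857) = 21.4271 dB
SPL2 = 61.6 - 21.4271 = 40.173 dB


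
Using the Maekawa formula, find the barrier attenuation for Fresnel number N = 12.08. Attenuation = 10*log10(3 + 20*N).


3 + 20*N = 3 + 20*12.08 = 244.6
Att = 10*log10(244.6) = 23.885 dB


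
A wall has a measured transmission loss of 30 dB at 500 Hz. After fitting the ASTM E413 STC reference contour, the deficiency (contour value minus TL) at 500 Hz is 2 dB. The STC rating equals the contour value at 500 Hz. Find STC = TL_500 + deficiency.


By ASTM E413, STC = value of the fitted reference contour at 500 Hz.
Contour value at 500 Hz = TL_500 + deficiency = 30 + 2 = 32
STC = 32


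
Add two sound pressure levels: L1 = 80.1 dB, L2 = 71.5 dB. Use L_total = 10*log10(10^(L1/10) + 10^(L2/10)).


10^(80.1/10) = 1.02329e+08
10^(71.5/10) = 1.41254e+07
Sum = 1.02329e+08 + 1.41254e+07 = 1.16454e+08
L_total = 10*log10(1.16454e+08) = 80.662 dB


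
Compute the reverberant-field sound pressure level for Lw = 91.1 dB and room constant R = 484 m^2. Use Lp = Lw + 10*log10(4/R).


4/R = 4/484 = 0.00826446
Lp = 91.1 + 10*log10(0.00826446) = 70.272 dB


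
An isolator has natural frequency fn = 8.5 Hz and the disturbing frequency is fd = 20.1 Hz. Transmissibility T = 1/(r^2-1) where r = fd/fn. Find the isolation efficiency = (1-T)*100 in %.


r = 20.1 / 8.5 = 2.36471
r^2 - 1 = 2.36471^2 - 1 = 4.59185
T = 1/4.59185 = 0.217777
Efficiency = (1 - 0.217777)*100 = 78.222 %


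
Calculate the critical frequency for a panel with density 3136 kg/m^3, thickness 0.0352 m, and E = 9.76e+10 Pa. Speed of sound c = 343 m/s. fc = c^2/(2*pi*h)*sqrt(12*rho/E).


12*rho/E = 12*3136/9.76e+10 = 3.85574e-07
sqrt(12*rho/E) = sqrt(3.85574e-07) = 0.000620946
c^2/(2*pi*h) = 343^2/(2*pi*0.0352) = 531944
fc = 531944 * 0.000620946 = 330.31 Hz


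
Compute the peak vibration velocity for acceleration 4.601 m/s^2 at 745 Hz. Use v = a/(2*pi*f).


omega = 2*pi*f = 2*pi*745 = 4680.97 rad/s
v = a / omega = 4.601 / 4680.97 = 0.00098292 m/s


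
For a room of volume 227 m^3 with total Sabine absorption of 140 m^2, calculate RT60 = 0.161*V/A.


RT60 = 0.161 * 227 / 140 = 0.26105 s


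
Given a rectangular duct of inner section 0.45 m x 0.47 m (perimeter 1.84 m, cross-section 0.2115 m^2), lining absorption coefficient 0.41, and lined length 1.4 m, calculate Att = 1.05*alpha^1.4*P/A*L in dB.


alpha^1.4 = 0.41^1.4 = 0.28701
Attenuation rate = 1.05 * alpha^1.4 * P / A
= 1.05 * 0.28701 * 1.84 / 0.2115 = 2.62177 dB/m
Total Att = 2.62177 * 1.4 = 3.6705 dB


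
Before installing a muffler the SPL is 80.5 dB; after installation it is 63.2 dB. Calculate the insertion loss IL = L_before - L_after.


Insertion loss = SPL without muffler - SPL with muffler
IL = 80.5 - 63.2 = 17.3 dB


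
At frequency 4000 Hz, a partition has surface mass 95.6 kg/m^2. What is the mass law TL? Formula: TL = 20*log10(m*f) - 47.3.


m * f = 95.6 * 4000 = 382400
20*log10(382400) = 111.65 dB
TL = 111.65 - 47.3 = 64.35 dB


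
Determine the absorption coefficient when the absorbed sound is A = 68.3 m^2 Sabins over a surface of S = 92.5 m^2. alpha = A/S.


Absorption coefficient = absorbed power / incident power
alpha = A / S = 68.3 / 92.5 = 0.73838


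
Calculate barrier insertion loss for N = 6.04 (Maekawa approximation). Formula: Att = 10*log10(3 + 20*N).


3 + 20*N = 3 + 20*6.04 = 123.8
Att = 10*log10(123.8) = 20.927 dB


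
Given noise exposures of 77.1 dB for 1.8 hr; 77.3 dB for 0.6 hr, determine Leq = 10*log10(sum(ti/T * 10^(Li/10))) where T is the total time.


T_total = 1.8 + 0.6 = 2.4 hr
(1.8/2.4) * 10^(77.1/10) = 3.84646e+07
(0.6/2.4) * 10^(77.3/10) = 1.34258e+07
Sum = 3.84646e+07 + 1.34258e+07 = 5.18904e+07
Leq = 10*log10(5.18904e+07) = 77.151 dB


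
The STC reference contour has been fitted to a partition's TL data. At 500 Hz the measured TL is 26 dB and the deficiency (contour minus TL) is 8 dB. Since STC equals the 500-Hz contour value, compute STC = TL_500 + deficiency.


By ASTM E413, STC = value of the fitted reference contour at 500 Hz.
Contour value at 500 Hz = TL_500 + deficiency = 26 + 8 = 34
STC = 34


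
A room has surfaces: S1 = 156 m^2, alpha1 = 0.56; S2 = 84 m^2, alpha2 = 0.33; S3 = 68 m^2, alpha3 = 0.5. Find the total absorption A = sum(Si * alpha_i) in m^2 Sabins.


156 * 0.56 = 87.36
84 * 0.33 = 27.72
68 * 0.5 = 34
A_total = 87.36 + 27.72 + 34 = 149.08 m^2


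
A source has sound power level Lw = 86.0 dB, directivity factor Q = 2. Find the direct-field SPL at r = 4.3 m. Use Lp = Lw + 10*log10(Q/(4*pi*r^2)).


4*pi*r^2 = 4*pi*4.3^2 = 232.352 m^2
Q / (4*pi*r^2) = 2 / 232.352 = 0.00860763
Lp = 86.0 + 10*log10(0.00860763) = 65.349 dB


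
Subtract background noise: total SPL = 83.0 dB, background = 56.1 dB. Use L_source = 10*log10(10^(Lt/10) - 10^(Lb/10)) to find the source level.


10^(83.0/10) = 1.99526e+08
10^(56.1/10) = 407380
Difference = 1.99526e+08 - 407380 = 1.99119e+08
L_source = 10*log10(1.99119e+08) = 82.991 dB


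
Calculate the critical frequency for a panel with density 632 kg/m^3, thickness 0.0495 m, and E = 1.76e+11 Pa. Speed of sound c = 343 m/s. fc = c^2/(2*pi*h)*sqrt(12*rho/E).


12*rho/E = 12*632/1.76e+11 = 4.30909e-08
sqrt(12*rho/E) = sqrt(4.30909e-08) = 0.000207583
c^2/(2*pi*h) = 343^2/(2*pi*0.0495) = 378271
fc = 378271 * 0.000207583 = 78.523 Hz


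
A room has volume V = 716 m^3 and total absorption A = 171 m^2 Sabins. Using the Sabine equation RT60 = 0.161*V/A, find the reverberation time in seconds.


RT60 = 0.161 * 716 / 171 = 0.67413 s


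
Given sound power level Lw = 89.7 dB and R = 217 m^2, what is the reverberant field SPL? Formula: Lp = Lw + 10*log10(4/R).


4/R = 4/217 = 0.0184332
Lp = 89.7 + 10*log10(0.0184332) = 72.356 dB


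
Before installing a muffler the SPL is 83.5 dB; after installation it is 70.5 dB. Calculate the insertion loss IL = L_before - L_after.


Insertion loss = SPL without muffler - SPL with muffler
IL = 83.5 - 70.5 = 13 dB


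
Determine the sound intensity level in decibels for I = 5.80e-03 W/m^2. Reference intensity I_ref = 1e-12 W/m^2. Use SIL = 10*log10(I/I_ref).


I / I_ref = 5.80e-03 / 1e-12 = 5.8e+09
SIL = 10 * log10(5.8e+09) = 97.634 dB


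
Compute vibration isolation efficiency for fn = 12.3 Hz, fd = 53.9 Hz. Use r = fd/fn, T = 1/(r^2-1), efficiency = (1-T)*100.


r = 53.9 / 12.3 = 4.38211
r^2 - 1 = 4.38211^2 - 1 = 18.2029
T = 1/18.2029 = 0.0549363
Efficiency = (1 - 0.0549363)*100 = 94.506 %


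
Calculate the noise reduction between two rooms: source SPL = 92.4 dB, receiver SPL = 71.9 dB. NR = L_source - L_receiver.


NR = L_source - L_receiver (difference between source and receiving room levels)
NR = 92.4 - 71.9 = 20.5 dB


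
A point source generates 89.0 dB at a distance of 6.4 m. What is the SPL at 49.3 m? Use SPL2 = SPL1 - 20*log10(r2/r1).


r2/r1 = 49.3/6.4 = 7.70312
Correction = 20*log10(7.70312) = 17.7333 dB
SPL2 = 89.0 - 17.7333 = 71.267 dB


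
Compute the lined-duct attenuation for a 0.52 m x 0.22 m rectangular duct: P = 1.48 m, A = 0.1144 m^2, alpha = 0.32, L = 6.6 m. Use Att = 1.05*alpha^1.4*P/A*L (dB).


alpha^1.4 = 0.32^1.4 = 0.202866
Attenuation rate = 1.05 * alpha^1.4 * P / A
= 1.05 * 0.202866 * 1.48 / 0.1144 = 2.75571 dB/m
Total Att = 2.75571 * 6.6 = 18.188 dB


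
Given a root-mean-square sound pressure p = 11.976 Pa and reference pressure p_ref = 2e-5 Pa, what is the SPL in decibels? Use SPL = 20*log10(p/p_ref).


p / p_ref = 11.976 / 2e-5 = 598800
SPL = 20 * log10(598800) = 115.55 dB


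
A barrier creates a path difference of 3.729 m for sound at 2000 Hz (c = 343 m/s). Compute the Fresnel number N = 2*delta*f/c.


N = 2*delta*f/c = 2*delta/lambda, where lambda = c/f
lambda = 343 / 2000 = 0.1715 m
N = 2 * 3.729 / 0.1715 = 43.487


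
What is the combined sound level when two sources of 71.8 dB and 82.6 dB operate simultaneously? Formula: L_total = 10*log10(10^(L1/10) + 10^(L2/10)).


10^(71.8/10) = 1.51356e+07
10^(82.6/10) = 1.8197e+08
Sum = 1.51356e+07 + 1.8197e+08 = 1.97106e+08
L_total = 10*log10(1.97106e+08) = 82.947 dB


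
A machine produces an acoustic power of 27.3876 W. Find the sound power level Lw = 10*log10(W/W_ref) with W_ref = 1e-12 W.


W / W_ref = 27.3876 / 1e-12 = 2.73876e+13
Lw = 10 * log10(2.73876e+13) = 134.38 dB


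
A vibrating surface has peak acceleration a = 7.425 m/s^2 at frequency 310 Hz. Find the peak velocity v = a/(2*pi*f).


omega = 2*pi*f = 2*pi*310 = 1947.79 rad/s
v = a / omega = 7.425 / 1947.79 = 0.003812 m/s


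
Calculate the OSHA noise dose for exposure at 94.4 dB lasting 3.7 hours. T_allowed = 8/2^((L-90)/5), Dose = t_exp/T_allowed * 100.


T_allowed = 8 / 2^((94.4 - 90)/5) = 4.34694 hr
Dose = 3.7 / 4.34694 * 100 = 85.117 %


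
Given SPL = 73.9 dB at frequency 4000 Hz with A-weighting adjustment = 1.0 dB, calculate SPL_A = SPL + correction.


A-weighting table: 4000 Hz -> 1.0 dB correction
SPL_A = SPL + correction = 73.9 + (1.0) = 74.9 dBA


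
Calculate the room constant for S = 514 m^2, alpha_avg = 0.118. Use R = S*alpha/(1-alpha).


R = 514 * 0.118 / (1 - 0.118) = 68.766 m^2


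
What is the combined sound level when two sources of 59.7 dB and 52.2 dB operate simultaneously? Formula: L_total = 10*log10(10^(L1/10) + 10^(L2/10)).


10^(59.7/10) = 933254
10^(52.2/10) = 165959
Sum = 933254 + 165959 = 1.09921e+06
L_total = 10*log10(1.09921e+06) = 60.411 dB


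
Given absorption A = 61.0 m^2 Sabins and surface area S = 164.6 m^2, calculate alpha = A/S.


Absorption coefficient = absorbed power / incident power
alpha = A / S = 61.0 / 164.6 = 0.3706


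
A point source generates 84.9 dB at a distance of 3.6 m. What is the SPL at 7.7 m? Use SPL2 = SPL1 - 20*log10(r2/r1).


r2/r1 = 7.7/3.6 = 2.13889
Correction = 20*log10(2.13889) = 6.60377 dB
SPL2 = 84.9 - 6.60377 = 78.296 dB


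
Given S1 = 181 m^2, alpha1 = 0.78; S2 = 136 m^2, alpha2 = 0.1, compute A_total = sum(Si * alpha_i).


181 * 0.78 = 141.18
136 * 0.1 = 13.6
A_total = 141.18 + 13.6 = 154.78 m^2


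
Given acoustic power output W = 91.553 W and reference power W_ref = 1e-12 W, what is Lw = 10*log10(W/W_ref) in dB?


W / W_ref = 91.553 / 1e-12 = 9.1553e+13
Lw = 10 * log10(9.1553e+13) = 139.62 dB


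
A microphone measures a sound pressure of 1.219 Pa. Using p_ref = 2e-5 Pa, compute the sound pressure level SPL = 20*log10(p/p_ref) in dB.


p / p_ref = 1.219 / 2e-5 = 60950
SPL = 20 * log10(60950) = 95.699 dB


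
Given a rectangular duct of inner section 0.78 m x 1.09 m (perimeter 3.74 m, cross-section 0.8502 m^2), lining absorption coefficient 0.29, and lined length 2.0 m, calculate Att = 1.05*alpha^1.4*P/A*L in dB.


alpha^1.4 = 0.29^1.4 = 0.176749
Attenuation rate = 1.05 * alpha^1.4 * P / A
= 1.05 * 0.176749 * 3.74 / 0.8502 = 0.816388 dB/m
Total Att = 0.816388 * 2.0 = 1.6328 dB


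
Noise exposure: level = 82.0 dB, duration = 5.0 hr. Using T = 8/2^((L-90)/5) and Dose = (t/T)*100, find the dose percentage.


T_allowed = 8 / 2^((82.0 - 90)/5) = 24.2515 hr
Dose = 5.0 / 24.2515 * 100 = 20.617 %


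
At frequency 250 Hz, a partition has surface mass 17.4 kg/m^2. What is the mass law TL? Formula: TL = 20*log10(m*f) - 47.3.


m * f = 17.4 * 250 = 4350
20*log10(4350) = 72.7698 dB
TL = 72.7698 - 47.3 = 25.47 dB


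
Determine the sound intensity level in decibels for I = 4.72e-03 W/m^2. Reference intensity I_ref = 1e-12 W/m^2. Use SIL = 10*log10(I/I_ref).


I / I_ref = 4.72e-03 / 1e-12 = 4.72e+09
SIL = 10 * log10(4.72e+09) = 96.739 dB


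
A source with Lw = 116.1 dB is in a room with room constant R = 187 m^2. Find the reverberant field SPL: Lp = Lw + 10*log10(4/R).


4/R = 4/187 = 0.0213904
Lp = 116.1 + 10*log10(0.0213904) = 99.402 dB


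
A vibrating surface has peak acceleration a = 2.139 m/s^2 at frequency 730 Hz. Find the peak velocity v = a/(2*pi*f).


omega = 2*pi*f = 2*pi*730 = 4586.73 rad/s
v = a / omega = 2.139 / 4586.73 = 0.00046635 m/s


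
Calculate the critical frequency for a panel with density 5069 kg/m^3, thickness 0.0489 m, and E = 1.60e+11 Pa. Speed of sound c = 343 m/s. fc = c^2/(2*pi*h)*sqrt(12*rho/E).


12*rho/E = 12*5069/1.60e+11 = 3.80175e-07
sqrt(12*rho/E) = sqrt(3.80175e-07) = 0.000616583
c^2/(2*pi*h) = 343^2/(2*pi*0.0489) = 382912
fc = 382912 * 0.000616583 = 236.1 Hz


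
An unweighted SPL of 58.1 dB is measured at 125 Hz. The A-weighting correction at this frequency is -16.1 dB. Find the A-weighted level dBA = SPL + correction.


A-weighting table: 125 Hz -> -16.1 dB correction
SPL_A = SPL + correction = 58.1 + (-16.1) = 42 dBA


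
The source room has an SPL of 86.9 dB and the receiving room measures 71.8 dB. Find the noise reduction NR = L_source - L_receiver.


NR = L_source - L_receiver (difference between source and receiving room levels)
NR = 86.9 - 71.8 = 15.1 dB


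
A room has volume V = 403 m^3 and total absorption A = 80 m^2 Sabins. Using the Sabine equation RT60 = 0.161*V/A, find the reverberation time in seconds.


RT60 = 0.161 * 403 / 80 = 0.81104 s


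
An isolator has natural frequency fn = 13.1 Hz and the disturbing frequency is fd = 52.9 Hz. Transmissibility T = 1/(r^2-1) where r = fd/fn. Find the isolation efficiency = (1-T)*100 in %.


r = 52.9 / 13.1 = 4.03817
r^2 - 1 = 4.03817^2 - 1 = 15.3068
T = 1/15.3068 = 0.0653304
Efficiency = (1 - 0.0653304)*100 = 93.467 %


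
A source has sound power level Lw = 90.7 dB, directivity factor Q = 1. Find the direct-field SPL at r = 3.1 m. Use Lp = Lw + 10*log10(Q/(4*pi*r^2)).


4*pi*r^2 = 4*pi*3.1^2 = 120.763 m^2
Q / (4*pi*r^2) = 1 / 120.763 = 0.00828068
Lp = 90.7 + 10*log10(0.00828068) = 69.881 dB


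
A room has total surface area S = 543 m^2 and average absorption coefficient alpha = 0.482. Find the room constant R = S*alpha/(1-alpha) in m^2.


R = 543 * 0.482 / (1 - 0.482) = 505.26 m^2


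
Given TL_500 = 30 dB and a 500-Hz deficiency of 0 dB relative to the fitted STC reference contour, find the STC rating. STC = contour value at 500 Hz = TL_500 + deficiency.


By ASTM E413, STC = value of the fitted reference contour at 500 Hz.
Contour value at 500 Hz = TL_500 + deficiency = 30 + 0 = 30
STC = 30


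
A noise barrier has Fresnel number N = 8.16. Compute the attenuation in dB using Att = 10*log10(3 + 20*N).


3 + 20*N = 3 + 20*8.16 = 166.2
Att = 10*log10(166.2) = 22.206 dB


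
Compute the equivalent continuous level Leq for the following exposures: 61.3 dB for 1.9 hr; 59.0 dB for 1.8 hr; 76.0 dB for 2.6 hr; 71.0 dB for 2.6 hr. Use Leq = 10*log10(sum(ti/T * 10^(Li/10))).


T_total = 1.9 + 1.8 + 2.6 + 2.6 = 8.9 hr
(1.9/8.9) * 10^(61.3/10) = 287981
(1.8/8.9) * 10^(59.0/10) = 160651
(2.6/8.9) * 10^(76.0/10) = 1.16301e+07
(2.6/8.9) * 10^(71.0/10) = 3.67776e+06
Sum = 287981 + 160651 + 1.16301e+07 + 3.67776e+06 = 1.57565e+07
Leq = 10*log10(1.57565e+07) = 71.975 dB


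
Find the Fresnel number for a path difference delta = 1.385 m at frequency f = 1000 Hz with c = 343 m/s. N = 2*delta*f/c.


N = 2*delta*f/c = 2*delta/lambda, where lambda = c/f
lambda = 343 / 1000 = 0.343 m
N = 2 * 1.385 / 0.343 = 8.0758


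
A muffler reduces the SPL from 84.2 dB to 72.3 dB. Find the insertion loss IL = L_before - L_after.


Insertion loss = SPL without muffler - SPL with muffler
IL = 84.2 - 72.3 = 11.9 dB


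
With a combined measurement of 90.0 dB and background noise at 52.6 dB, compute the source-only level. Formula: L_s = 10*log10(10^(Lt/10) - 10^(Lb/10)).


10^(90.0/10) = 1e+09
10^(52.6/10) = 181970
Difference = 1e+09 - 181970 = 9.99818e+08
L_source = 10*log10(9.99818e+08) = 89.999 dB


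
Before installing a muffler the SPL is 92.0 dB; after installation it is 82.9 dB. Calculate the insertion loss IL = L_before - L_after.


Insertion loss = SPL without muffler - SPL with muffler
IL = 92.0 - 82.9 = 9.1 dB


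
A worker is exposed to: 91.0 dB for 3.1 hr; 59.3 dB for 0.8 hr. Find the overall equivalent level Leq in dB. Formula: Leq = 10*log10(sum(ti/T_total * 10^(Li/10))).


T_total = 3.1 + 0.8 = 3.9 hr
(3.1/3.9) * 10^(91.0/10) = 1.00068e+09
(0.8/3.9) * 10^(59.3/10) = 174592
Sum = 1.00068e+09 + 174592 = 1.00085e+09
Leq = 10*log10(1.00085e+09) = 90.004 dB


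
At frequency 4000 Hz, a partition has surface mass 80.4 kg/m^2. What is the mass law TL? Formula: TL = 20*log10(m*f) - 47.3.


m * f = 80.4 * 4000 = 321600
20*log10(321600) = 110.146 dB
TL = 110.146 - 47.3 = 62.846 dB


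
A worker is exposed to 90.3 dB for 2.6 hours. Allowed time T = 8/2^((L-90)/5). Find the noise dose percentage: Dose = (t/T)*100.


T_allowed = 8 / 2^((90.3 - 90)/5) = 7.67411 hr
Dose = 2.6 / 7.67411 * 100 = 33.88 %


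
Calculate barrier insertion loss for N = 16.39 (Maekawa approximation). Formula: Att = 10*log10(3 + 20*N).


3 + 20*N = 3 + 20*16.39 = 330.8
Att = 10*log10(330.8) = 25.196 dB


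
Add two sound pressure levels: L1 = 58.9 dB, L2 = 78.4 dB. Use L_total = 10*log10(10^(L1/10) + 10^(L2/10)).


10^(58.9/10) = 776247
10^(78.4/10) = 6.91831e+07
Sum = 776247 + 6.91831e+07 = 6.99593e+07
L_total = 10*log10(6.99593e+07) = 78.448 dB


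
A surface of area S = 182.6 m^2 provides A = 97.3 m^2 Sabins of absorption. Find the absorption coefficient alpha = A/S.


Absorption coefficient = absorbed power / incident power
alpha = A / S = 97.3 / 182.6 = 0.53286


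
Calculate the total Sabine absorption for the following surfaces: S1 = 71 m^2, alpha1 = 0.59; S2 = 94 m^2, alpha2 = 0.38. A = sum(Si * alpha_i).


71 * 0.59 = 41.89
94 * 0.38 = 35.72
A_total = 41.89 + 35.72 = 77.61 m^2


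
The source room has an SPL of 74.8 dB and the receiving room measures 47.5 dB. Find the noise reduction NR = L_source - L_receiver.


NR = L_source - L_receiver (difference between source and receiving room levels)
NR = 74.8 - 47.5 = 27.3 dB


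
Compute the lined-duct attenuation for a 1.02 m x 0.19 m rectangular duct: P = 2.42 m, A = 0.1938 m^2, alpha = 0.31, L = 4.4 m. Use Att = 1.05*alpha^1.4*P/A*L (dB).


alpha^1.4 = 0.31^1.4 = 0.194047
Attenuation rate = 1.05 * alpha^1.4 * P / A
= 1.05 * 0.194047 * 2.42 / 0.1938 = 2.54424 dB/m
Total Att = 2.54424 * 4.4 = 11.195 dB


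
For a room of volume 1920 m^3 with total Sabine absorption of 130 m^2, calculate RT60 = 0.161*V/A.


RT60 = 0.161 * 1920 / 130 = 2.3778 s


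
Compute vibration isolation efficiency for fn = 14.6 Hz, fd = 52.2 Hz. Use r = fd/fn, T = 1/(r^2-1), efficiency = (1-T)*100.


r = 52.2 / 14.6 = 3.57534
r^2 - 1 = 3.57534^2 - 1 = 11.7831
T = 1/11.7831 = 0.0848673
Efficiency = (1 - 0.0848673)*100 = 91.513 %


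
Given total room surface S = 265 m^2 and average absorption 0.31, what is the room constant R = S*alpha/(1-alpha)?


R = 265 * 0.31 / (1 - 0.31) = 119.06 m^2


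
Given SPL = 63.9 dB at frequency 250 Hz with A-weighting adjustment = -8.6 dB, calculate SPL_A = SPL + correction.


A-weighting table: 250 Hz -> -8.6 dB correction
SPL_A = SPL + correction = 63.9 + (-8.6) = 55.3 dBA


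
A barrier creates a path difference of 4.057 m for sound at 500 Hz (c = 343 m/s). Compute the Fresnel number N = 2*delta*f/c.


N = 2*delta*f/c = 2*delta/lambda, where lambda = c/f
lambda = 343 / 500 = 0.686 m
N = 2 * 4.057 / 0.686 = 11.828


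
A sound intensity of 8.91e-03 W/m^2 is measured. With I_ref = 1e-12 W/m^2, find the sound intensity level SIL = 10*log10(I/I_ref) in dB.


I / I_ref = 8.91e-03 / 1e-12 = 8.91e+09
SIL = 10 * log10(8.91e+09) = 99.499 dB


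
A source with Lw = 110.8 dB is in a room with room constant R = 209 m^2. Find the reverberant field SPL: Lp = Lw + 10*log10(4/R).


4/R = 4/209 = 0.0191388
Lp = 110.8 + 10*log10(0.0191388) = 93.619 dB


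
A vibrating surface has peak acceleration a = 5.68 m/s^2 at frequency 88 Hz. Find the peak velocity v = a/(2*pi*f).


omega = 2*pi*f = 2*pi*88 = 552.92 rad/s
v = a / omega = 5.68 / 552.92 = 0.010273 m/s


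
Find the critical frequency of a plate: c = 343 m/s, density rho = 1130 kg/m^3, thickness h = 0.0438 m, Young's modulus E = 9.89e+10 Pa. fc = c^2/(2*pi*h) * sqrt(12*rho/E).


12*rho/E = 12*1130/9.89e+10 = 1.37108e-07
sqrt(12*rho/E) = sqrt(1.37108e-07) = 0.000370281
c^2/(2*pi*h) = 343^2/(2*pi*0.0438) = 427498
fc = 427498 * 0.000370281 = 158.29 Hz


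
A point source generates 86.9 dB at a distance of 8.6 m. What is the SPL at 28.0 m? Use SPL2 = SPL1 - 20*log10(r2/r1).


r2/r1 = 28.0/8.6 = 3.25581
Correction = 20*log10(3.25581) = 10.2532 dB
SPL2 = 86.9 - 10.2532 = 76.647 dB


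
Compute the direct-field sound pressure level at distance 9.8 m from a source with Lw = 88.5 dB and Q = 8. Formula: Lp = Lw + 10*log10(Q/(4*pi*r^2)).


4*pi*r^2 = 4*pi*9.8^2 = 1206.87 m^2
Q / (4*pi*r^2) = 8 / 1206.87 = 0.00662872
Lp = 88.5 + 10*log10(0.00662872) = 66.714 dB


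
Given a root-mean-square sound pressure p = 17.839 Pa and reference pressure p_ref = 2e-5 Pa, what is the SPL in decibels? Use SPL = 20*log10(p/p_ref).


p / p_ref = 17.839 / 2e-5 = 891950
SPL = 20 * log10(891950) = 119.01 dB


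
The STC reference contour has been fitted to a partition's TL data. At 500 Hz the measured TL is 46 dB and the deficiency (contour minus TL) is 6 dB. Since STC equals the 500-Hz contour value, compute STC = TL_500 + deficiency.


By ASTM E413, STC = value of the fitted reference contour at 500 Hz.
Contour value at 500 Hz = TL_500 + deficiency = 46 + 6 = 52
STC = 52


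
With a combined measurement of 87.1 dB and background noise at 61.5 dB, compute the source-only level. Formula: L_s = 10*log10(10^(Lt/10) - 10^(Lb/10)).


10^(87.1/10) = 5.12861e+08
10^(61.5/10) = 1.41254e+06
Difference = 5.12861e+08 - 1.41254e+06 = 5.11448e+08
L_source = 10*log10(5.11448e+08) = 87.088 dB


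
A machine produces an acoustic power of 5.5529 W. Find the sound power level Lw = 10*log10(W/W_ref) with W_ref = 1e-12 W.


W / W_ref = 5.5529 / 1e-12 = 5.5529e+12
Lw = 10 * log10(5.5529e+12) = 127.45 dB


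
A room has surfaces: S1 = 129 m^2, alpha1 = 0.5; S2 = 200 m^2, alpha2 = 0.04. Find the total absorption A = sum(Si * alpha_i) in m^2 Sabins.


129 * 0.5 = 64.5
200 * 0.04 = 8
A_total = 64.5 + 8 = 72.5 m^2


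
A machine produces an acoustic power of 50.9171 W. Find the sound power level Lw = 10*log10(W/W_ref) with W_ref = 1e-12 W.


W / W_ref = 50.9171 / 1e-12 = 5.09171e+13
Lw = 10 * log10(5.09171e+13) = 137.07 dB


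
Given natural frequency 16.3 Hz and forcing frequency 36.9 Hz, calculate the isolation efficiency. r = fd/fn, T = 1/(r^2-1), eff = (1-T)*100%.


r = 36.9 / 16.3 = 2.2638
r^2 - 1 = 2.2638^2 - 1 = 4.12479
T = 1/4.12479 = 0.242437
Efficiency = (1 - 0.242437)*100 = 75.756 %


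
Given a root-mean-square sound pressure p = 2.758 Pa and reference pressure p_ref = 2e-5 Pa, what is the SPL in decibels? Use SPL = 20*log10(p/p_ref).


p / p_ref = 2.758 / 2e-5 = 137900
SPL = 20 * log10(137900) = 102.79 dB


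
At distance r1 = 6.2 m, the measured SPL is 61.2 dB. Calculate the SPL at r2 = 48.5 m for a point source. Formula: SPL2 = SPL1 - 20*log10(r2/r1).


r2/r1 = 48.5/6.2 = 7.82258
Correction = 20*log10(7.82258) = 17.867 dB
SPL2 = 61.2 - 17.867 = 43.333 dB


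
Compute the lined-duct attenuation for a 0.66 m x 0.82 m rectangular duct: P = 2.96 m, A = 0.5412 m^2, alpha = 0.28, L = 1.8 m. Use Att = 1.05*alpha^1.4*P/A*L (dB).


alpha^1.4 = 0.28^1.4 = 0.168276
Attenuation rate = 1.05 * alpha^1.4 * P / A
= 1.05 * 0.168276 * 2.96 / 0.5412 = 0.966374 dB/m
Total Att = 0.966374 * 1.8 = 1.7395 dB


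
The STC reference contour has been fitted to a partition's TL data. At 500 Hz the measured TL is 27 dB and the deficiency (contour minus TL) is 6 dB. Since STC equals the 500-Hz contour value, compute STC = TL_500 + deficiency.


By ASTM E413, STC = value of the fitted reference contour at 500 Hz.
Contour value at 500 Hz = TL_500 + deficiency = 27 + 6 = 33
STC = 33


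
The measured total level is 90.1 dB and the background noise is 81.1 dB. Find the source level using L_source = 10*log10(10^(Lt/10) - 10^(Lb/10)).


10^(90.1/10) = 1.02329e+09
10^(81.1/10) = 1.28825e+08
Difference = 1.02329e+09 - 1.28825e+08 = 8.94465e+08
L_source = 10*log10(8.94465e+08) = 89.516 dB


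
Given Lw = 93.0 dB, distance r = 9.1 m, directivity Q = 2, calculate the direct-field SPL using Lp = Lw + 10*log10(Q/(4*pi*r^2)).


4*pi*r^2 = 4*pi*9.1^2 = 1040.62 m^2
Q / (4*pi*r^2) = 2 / 1040.62 = 0.00192193
Lp = 93.0 + 10*log10(0.00192193) = 65.837 dB


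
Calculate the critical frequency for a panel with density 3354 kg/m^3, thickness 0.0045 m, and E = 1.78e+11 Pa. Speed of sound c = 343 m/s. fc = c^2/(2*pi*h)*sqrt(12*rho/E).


12*rho/E = 12*3354/1.78e+11 = 2.26112e-07
sqrt(12*rho/E) = sqrt(2.26112e-07) = 0.000475512
c^2/(2*pi*h) = 343^2/(2*pi*0.0045) = 4.16098e+06
fc = 4.16098e+06 * 0.000475512 = 1978.6 Hz


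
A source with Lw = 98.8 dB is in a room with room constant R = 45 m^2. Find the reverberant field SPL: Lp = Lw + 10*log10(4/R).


4/R = 4/45 = 0.0888889
Lp = 98.8 + 10*log10(0.0888889) = 88.288 dB


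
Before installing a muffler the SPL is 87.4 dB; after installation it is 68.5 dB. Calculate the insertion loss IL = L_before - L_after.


Insertion loss = SPL without muffler - SPL with muffler
IL = 87.4 - 68.5 = 18.9 dB


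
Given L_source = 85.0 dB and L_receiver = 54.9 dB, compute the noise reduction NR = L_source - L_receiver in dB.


NR = L_source - L_receiver (difference between source and receiving room levels)
NR = 85.0 - 54.9 = 30.1 dB


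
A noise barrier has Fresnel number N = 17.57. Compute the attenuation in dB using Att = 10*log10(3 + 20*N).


3 + 20*N = 3 + 20*17.57 = 354.4
Att = 10*log10(354.4) = 25.495 dB


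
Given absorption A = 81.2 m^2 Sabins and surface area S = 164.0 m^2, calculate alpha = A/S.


Absorption coefficient = absorbed power / incident power
alpha = A / S = 81.2 / 164.0 = 0.49512


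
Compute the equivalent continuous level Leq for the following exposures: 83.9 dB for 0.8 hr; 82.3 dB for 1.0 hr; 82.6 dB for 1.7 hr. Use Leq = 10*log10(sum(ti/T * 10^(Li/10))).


T_total = 0.8 + 1.0 + 1.7 = 3.5 hr
(0.8/3.5) * 10^(83.9/10) = 5.61076e+07
(1.0/3.5) * 10^(82.3/10) = 4.85212e+07
(1.7/3.5) * 10^(82.6/10) = 8.83855e+07
Sum = 5.61076e+07 + 4.85212e+07 + 8.83855e+07 = 1.93014e+08
Leq = 10*log10(1.93014e+08) = 82.856 dB


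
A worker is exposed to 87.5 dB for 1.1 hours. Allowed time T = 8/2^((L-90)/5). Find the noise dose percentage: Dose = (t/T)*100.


T_allowed = 8 / 2^((87.5 - 90)/5) = 11.3137 hr
Dose = 1.1 / 11.3137 * 100 = 9.7227 %


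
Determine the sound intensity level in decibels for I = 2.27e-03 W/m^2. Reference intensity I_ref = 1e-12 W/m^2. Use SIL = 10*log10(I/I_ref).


I / I_ref = 2.27e-03 / 1e-12 = 2.27e+09
SIL = 10 * log10(2.27e+09) = 93.56 dB


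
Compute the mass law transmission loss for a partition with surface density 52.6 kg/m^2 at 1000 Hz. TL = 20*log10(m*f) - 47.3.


m * f = 52.6 * 1000 = 52600
20*log10(52600) = 94.4197 dB
TL = 94.4197 - 47.3 = 47.12 dB


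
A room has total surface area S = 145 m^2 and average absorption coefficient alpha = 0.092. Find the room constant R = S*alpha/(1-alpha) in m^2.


R = 145 * 0.092 / (1 - 0.092) = 14.692 m^2


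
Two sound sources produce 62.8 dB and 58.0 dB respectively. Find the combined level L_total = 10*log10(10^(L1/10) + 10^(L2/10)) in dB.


10^(62.8/10) = 1.90546e+06
10^(58.0/10) = 630957
Sum = 1.90546e+06 + 630957 = 2.53642e+06
L_total = 10*log10(2.53642e+06) = 64.042 dB


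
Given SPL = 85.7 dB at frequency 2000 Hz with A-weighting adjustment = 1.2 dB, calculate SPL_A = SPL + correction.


A-weighting table: 2000 Hz -> 1.2 dB correction
SPL_A = SPL + correction = 85.7 + (1.2) = 86.9 dBA


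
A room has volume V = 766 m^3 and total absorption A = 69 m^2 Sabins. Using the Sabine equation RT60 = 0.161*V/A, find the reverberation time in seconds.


RT60 = 0.161 * 766 / 69 = 1.7873 s


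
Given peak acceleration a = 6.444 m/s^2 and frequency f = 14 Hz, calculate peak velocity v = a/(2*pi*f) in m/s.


omega = 2*pi*f = 2*pi*14 = 87.9646 rad/s
v = a / omega = 6.444 / 87.9646 = 0.073257 m/s


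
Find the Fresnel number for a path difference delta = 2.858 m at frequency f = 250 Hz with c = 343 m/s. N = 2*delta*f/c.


N = 2*delta*f/c = 2*delta/lambda, where lambda = c/f
lambda = 343 / 250 = 1.372 m
N = 2 * 2.858 / 1.372 = 4.1662


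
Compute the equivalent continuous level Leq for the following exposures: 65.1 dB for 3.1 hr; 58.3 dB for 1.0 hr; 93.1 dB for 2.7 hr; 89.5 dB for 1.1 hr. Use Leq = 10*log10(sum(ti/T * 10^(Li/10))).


T_total = 3.1 + 1.0 + 2.7 + 1.1 = 7.9 hr
(3.1/7.9) * 10^(65.1/10) = 1.2698e+06
(1.0/7.9) * 10^(58.3/10) = 85580.1
(2.7/7.9) * 10^(93.1/10) = 6.97809e+08
(1.1/7.9) * 10^(89.5/10) = 1.24098e+08
Sum = 1.2698e+06 + 85580.1 + 6.97809e+08 + 1.24098e+08 = 8.23262e+08
Leq = 10*log10(8.23262e+08) = 89.155 dB
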